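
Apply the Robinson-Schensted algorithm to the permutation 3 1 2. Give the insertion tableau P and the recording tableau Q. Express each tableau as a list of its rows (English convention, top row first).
Insert each entry of the permutation into P by Schensted row insertion, recording in Q the position of each new cell.

Insert 3: appended to row 1. P = [[3]], Q = [[1]].
Insert 1: 1 bumps 3 from row 1; 3 starts row 2. P = [[1], [3]], Q = [[1], [2]].
Insert 2: appended to row 1. P = [[1, 2], [3]], Q = [[1, 3], [2]].

So P = [[1, 2], [3]], Q = [[1, 3], [2]].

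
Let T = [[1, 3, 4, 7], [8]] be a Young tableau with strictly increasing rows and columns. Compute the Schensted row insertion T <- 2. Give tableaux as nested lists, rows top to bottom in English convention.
In row 1, 2 replaces 3 (the leftmost entry greater than 2); 3 is bumped to row 2. In row 2, 3 replaces 8 (the leftmost entry greater than 3); 8 is bumped to row 3. 8 starts a new row 3. The new tableau is [[1, 2, 4, 7], [3], [8]].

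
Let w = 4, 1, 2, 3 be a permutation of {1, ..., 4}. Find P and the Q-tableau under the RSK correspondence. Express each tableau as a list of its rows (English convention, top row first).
P = [[1, 2, 3], [4]], Q = [[1, 3, 4], [2]]

Insert each entry of the permutation into P by Schensted row insertion, recording in Q the position of each new cell.

Insert 4: appended to row 1. P = [[4]], Q = [[1]].
Insert 1: 1 bumps 4 from row 1; 4 starts row 2. P = [[1], [4]], Q = [[1], [2]].
Insert 2: appended to row 1. P = [[1, 2], [4]], Q = [[1, 3], [2]].
Insert 3: appended to row 1. P = [[1, 2, 3], [4]], Q = [[1, 3, 4], [2]].

So P = [[1, 2, 3], [4]], Q = [[1, 3, 4], [2]].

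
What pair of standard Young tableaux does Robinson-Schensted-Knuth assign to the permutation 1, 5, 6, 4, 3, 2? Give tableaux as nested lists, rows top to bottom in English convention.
Insert each entry of the permutation into P by Schensted row insertion, recording in Q the position of each new cell.

Insert 1: appended to row 1. P = [[1]].
Insert 5: appended to row 1. P = [[1, 5]].
Insert 6: appended to row 1. P = [[1, 5, 6]].
Insert 4: 4 bumps 5 from row 1; 5 starts row 2. P = [[1, 4, 6], [5]].
Insert 3: 3 bumps 4 from row 1; 4 bumps 5 from row 2; 5 starts row 3. P = [[1, 3, 6], [4], [5]].
Insert 2: 2 bumps 3 from row 1; 3 bumps 4 from row 2; 4 bumps 5 from row 3; 5 starts row 4. P = [[1, 2, 6], [3], [4], [5]].

So P = [[1, 2, 6], [3], [4], [5]], Q = [[1, 2, 3], [4], [5], [6]].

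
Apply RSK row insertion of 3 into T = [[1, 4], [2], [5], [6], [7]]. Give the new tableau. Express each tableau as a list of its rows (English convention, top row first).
In row 1, 3 replaces 4 (the leftmost entry greater than 3); 4 is bumped to row 2. 4 is appended to row 2. The new tableau is [[1, 3], [2, 4], [5], [6], [7]].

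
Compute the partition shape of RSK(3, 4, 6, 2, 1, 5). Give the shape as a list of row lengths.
[3, 2, 1]

Row-insert each entry into an empty tableau.

After inserting 3: P = [[3]].
After inserting 4: P = [[3, 4]].
After inserting 6: P = [[3, 4, 6]].
After inserting 2: P = [[2, 4, 6], [3]].
After inserting 1: P = [[1, 4, 6], [2], [3]].
After inserting 5: P = [[1, 4, 5], [2, 6], [3]].

The final insertion tableau P = [[1, 4, 5], [2, 6], [3]] has shape [3, 2, 1].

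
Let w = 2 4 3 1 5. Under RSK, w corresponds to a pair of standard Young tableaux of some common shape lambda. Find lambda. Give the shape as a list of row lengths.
Row-insert each entry into an empty tableau.

After inserting 2: P = [[2]].
After inserting 4: P = [[2, 4]].
After inserting 3: P = [[2, 3], [4]].
After inserting 1: P = [[1, 3], [2], [4]].
After inserting 5: P = [[1, 3, 5], [2], [4]].

The final insertion tableau P = [[1, 3, 5], [2], [4]] has shape [3, 1, 1].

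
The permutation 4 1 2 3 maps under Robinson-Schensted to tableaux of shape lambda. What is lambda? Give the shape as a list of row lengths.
[3, 1]

Row-insert each entry into an empty tableau.

After inserting 4: P = [[4]].
After inserting 1: P = [[1], [4]].
After inserting 2: P = [[1, 2], [4]].
After inserting 3: P = [[1, 2, 3], [4]].

The final insertion tableau P = [[1, 2, 3], [4]] has shape [3, 1].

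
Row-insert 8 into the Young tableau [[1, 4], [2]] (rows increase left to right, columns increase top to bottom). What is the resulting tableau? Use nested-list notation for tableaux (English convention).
[[1, 4, 8], [2]]

8 is larger than every entry of row 1, so it is appended to row 1. The new tableau is [[1, 4, 8], [2]].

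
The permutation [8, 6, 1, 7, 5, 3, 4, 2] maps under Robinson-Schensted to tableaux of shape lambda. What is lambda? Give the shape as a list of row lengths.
Row-insert each entry into an empty tableau.

After inserting 8: P = [[8]].
After inserting 6: P = [[6], [8]].
After inserting 1: P = [[1], [6], [8]].
After inserting 7: P = [[1, 7], [6], [8]].
After inserting 5: P = [[1, 5], [6, 7], [8]].
After inserting 3: P = [[1, 3], [5, 7], [6], [8]].
After inserting 4: P = [[1, 3, 4], [5, 7], [6], [8]].
After inserting 2: P = [[1, 2, 4], [3, 7], [5], [6], [8]].

The final insertion tableau P = [[1, 2, 4], [3, 7], [5], [6], [8]] has shape [3, 2, 1, 1, 1].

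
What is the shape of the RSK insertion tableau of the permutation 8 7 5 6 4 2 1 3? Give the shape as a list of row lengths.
Row-insert each entry into an empty tableau.

After inserting 8: P = [[8]].
After inserting 7: P = [[7], [8]].
After inserting 5: P = [[5], [7], [8]].
After inserting 6: P = [[5, 6], [7], [8]].
After inserting 4: P = [[4, 6], [5], [7], [8]].
After inserting 2: P = [[2, 6], [4], [5], [7], [8]].
After inserting 1: P = [[1, 6], [2], [4], [5], [7], [8]].
After inserting 3: P = [[1, 3], [2, 6], [4], [5], [7], [8]].

The final insertion tableau P = [[1, 3], [2, 6], [4], [5], [7], [8]] has shape [2, 2, 1, 1, 1, 1].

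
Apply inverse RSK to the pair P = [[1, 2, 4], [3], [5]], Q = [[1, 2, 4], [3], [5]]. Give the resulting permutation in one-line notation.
1 5 3 4 2

Reverse the RSK construction: for i from n down to 1, find the cell of Q containing i, remove the entry at that cell from P, and reverse-bump it up through P; the value ejected from row 1 is w(i).

Step i=5: Q has 5 at row 3, column 1; remove 5 from row 3 of P and reverse-bump: 5 enters row 2 and ejects 3; 3 enters row 1 and ejects 2. So w(5) = 2. P is now [[1, 3, 4], [5]].
Step i=4: Q has 4 at row 1, column 3; remove that cell from P, ejecting 4. So w(4) = 4. P is now [[1, 3], [5]].
Step i=3: Q has 3 at row 2, column 1; remove 5 from row 2 of P and reverse-bump: 5 enters row 1 and ejects 3. So w(3) = 3. P is now [[1, 5]].
Step i=2: Q has 2 at row 1, column 2; remove that cell from P, ejecting 5. So w(2) = 5. P is now [[1]].
Step i=1: Q has 1 at row 1, column 1; remove that cell from P, ejecting 1. So w(1) = 1. P is now [].

So w = 1 5 3 4 2.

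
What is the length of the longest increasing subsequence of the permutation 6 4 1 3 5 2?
3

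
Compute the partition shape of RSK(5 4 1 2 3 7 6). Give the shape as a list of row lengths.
Row-insert each entry into an empty tableau.

After inserting 5: P = [[5]].
After inserting 4: P = [[4], [5]].
After inserting 1: P = [[1], [4], [5]].
After inserting 2: P = [[1, 2], [4], [5]].
After inserting 3: P = [[1, 2, 3], [4], [5]].
After inserting 7: P = [[1, 2, 3, 7], [4], [5]].
After inserting 6: P = [[1, 2, 3, 6], [4, 7], [5]].

The final insertion tableau P = [[1, 2, 3, 6], [4, 7], [5]] has shape [4, 2, 1].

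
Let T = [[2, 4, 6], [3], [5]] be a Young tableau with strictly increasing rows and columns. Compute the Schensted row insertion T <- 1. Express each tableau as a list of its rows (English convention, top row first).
[[1, 4, 6], [2], [3], [5]]

In row 1, 1 replaces 2 (the leftmost entry greater than 1); 2 is bumped to row 2. In row 2, 2 replaces 3 (the leftmost entry greater than 2); 3 is bumped to row 3. In row 3, 3 replaces 5 (the leftmost entry greater than 3); 5 is bumped to row 4. 5 starts a new row 4. The new tableau is [[1, 4, 6], [2], [3], [5]].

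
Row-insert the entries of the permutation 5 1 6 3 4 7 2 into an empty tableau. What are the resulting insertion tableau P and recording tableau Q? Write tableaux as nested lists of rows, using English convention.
P = [[1, 2, 4, 7], [3, 6], [5]], Q = [[1, 3, 5, 6], [2, 4], [7]]

Insert each entry of the permutation into P by Schensted row insertion, recording in Q the position of each new cell.

Insert 5: appended to row 1. P = [[5]], Q = [[1]].
Insert 1: 1 bumps 5 from row 1; 5 starts row 2. P = [[1], [5]], Q = [[1], [2]].
Insert 6: appended to row 1. P = [[1, 6], [5]], Q = [[1, 3], [2]].
Insert 3: 3 bumps 6 from row 1; 6 appends to row 2. P = [[1, 3], [5, 6]], Q = [[1, 3], [2, 4]].
Insert 4: appended to row 1. P = [[1, 3, 4], [5, 6]], Q = [[1, 3, 5], [2, 4]].
Insert 7: appended to row 1. P = [[1, 3, 4, 7], [5, 6]], Q = [[1, 3, 5, 6], [2, 4]].
Insert 2: 2 bumps 3 from row 1; 3 bumps 5 from row 2; 5 starts row 3. P = [[1, 2, 4, 7], [3, 6], [5]], Q = [[1, 3, 5, 6], [2, 4], [7]].

So P = [[1, 2, 4, 7], [3, 6], [5]], Q = [[1, 3, 5, 6], [2, 4], [7]].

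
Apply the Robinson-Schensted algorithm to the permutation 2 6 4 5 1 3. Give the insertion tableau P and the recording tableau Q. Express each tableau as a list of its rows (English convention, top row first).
Insert each entry of the permutation into P by Schensted row insertion, recording in Q the position of each new cell.

After inserting 2: P = [[2]].
After inserting 6: P = [[2, 6]].
After inserting 4: P = [[2, 4], [6]].
After inserting 5: P = [[2, 4, 5], [6]].
After inserting 1: P = [[1, 4, 5], [2], [6]].
After inserting 3: P = [[1, 3, 5], [2, 4], [6]].

So P = [[1, 3, 5], [2, 4], [6]], Q = [[1, 2, 4], [3, 6], [5]].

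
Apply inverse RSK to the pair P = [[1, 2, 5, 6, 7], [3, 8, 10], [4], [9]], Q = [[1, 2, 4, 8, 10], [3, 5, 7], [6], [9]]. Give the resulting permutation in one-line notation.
4 9 1 10 8 3 5 6 2 7

Reverse the RSK construction: for i from n down to 1, find the cell of Q containing i, remove the entry at that cell from P, and reverse-bump it up through P; the value ejected from row 1 is w(i).

Step i=10: Q has 10 at row 1, column 5; remove that cell from P, ejecting 7. So w(10) = 7. P is now [[1, 2, 5, 6], [3, 8, 10], [4], [9]].
Step i=9: Q has 9 at row 4, column 1; remove 9 from row 4 of P and reverse-bump: 9 enters row 3 and ejects 4; 4 enters row 2 and ejects 3; 3 enters row 1 and ejects 2. So w(9) = 2. P is now [[1, 3, 5, 6], [4, 8, 10], [9]].
Step i=8: Q has 8 at row 1, column 4; remove that cell from P, ejecting 6. So w(8) = 6. P is now [[1, 3, 5], [4, 8, 10], [9]].
Step i=7: Q has 7 at row 2, column 3; remove 10 from row 2 of P and reverse-bump: 10 enters row 1 and ejects 5. So w(7) = 5. P is now [[1, 3, 10], [4, 8], [9]].
Step i=6: Q has 6 at row 3, column 1; remove 9 from row 3 of P and reverse-bump: 9 enters row 2 and ejects 8; 8 enters row 1 and ejects 3. So w(6) = 3. P is now [[1, 8, 10], [4, 9]].
Step i=5: Q has 5 at row 2, column 2; remove 9 from row 2 of P and reverse-bump: 9 enters row 1 and ejects 8. So w(5) = 8. P is now [[1, 9, 10], [4]].
Step i=4: Q has 4 at row 1, column 3; remove that cell from P, ejecting 10. So w(4) = 10. P is now [[1, 9], [4]].
Step i=3: Q has 3 at row 2, column 1; remove 4 from row 2 of P and reverse-bump: 4 enters row 1 and ejects 1. So w(3) = 1. P is now [[4, 9]].
Step i=2: Q has 2 at row 1, column 2; remove that cell from P, ejecting 9. So w(2) = 9. P is now [[4]].
Step i=1: Q has 1 at row 1, column 1; remove that cell from P, ejecting 4. So w(1) = 4. P is now [].

So w = 4 9 1 10 8 3 5 6 2 7.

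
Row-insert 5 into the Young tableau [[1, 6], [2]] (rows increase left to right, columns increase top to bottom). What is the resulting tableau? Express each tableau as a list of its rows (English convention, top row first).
In row 1, 5 replaces 6 (the leftmost entry greater than 5); 6 is bumped to row 2. 6 is appended to row 2. The new tableau is [[1, 5], [2, 6]].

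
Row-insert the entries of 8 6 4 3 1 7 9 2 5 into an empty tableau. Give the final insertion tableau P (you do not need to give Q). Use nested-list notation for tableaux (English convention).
P = [[1, 2, 5], [3, 7, 9], [4], [6], [8]]

Insert 8: appended to row 1. P = [[8]].
Insert 6: 6 bumps 8 from row 1; 8 starts row 2. P = [[6], [8]].
Insert 4: 4 bumps 6 from row 1; 6 bumps 8 from row 2; 8 starts row 3. P = [[4], [6], [8]].
Insert 3: 3 bumps 4 from row 1; 4 bumps 6 from row 2; 6 bumps 8 from row 3; 8 starts row 4. P = [[3], [4], [6], [8]].
Insert 1: 1 bumps 3 from row 1; 3 bumps 4 from row 2; 4 bumps 6 from row 3; 6 bumps 8 from row 4; 8 starts row 5. P = [[1], [3], [4], [6], [8]].
Insert 7: appended to row 1. P = [[1, 7], [3], [4], [6], [8]].
Insert 9: appended to row 1. P = [[1, 7, 9], [3], [4], [6], [8]].
Insert 2: 2 bumps 7 from row 1; 7 appends to row 2. P = [[1, 2, 9], [3, 7], [4], [6], [8]].
Insert 5: 5 bumps 9 from row 1; 9 appends to row 2. P = [[1, 2, 5], [3, 7, 9], [4], [6], [8]].

So P = [[1, 2, 5], [3, 7, 9], [4], [6], [8]].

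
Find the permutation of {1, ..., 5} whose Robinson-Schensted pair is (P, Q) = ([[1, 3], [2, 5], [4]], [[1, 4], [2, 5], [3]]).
Reverse the RSK construction: for i from n down to 1, find the cell of Q containing i, remove the entry at that cell from P, and reverse-bump it up through P; the value ejected from row 1 is w(i).

Step i=5: Q has 5 at row 2, column 2; remove 5 from row 2 of P and reverse-bump: 5 enters row 1 and ejects 3. So w(5) = 3. P is now [[1, 5], [2], [4]].
Step i=4: Q has 4 at row 1, column 2; remove that cell from P, ejecting 5. So w(4) = 5. P is now [[1], [2], [4]].
Step i=3: Q has 3 at row 3, column 1; remove 4 from row 3 of P and reverse-bump: 4 enters row 2 and ejects 2; 2 enters row 1 and ejects 1. So w(3) = 1. P is now [[2], [4]].
Step i=2: Q has 2 at row 2, column 1; remove 4 from row 2 of P and reverse-bump: 4 enters row 1 and ejects 2. So w(2) = 2. P is now [[4]].
Step i=1: Q has 1 at row 1, column 1; remove that cell from P, ejecting 4. So w(1) = 4. P is now [].

So w = 4 2 1 5 3.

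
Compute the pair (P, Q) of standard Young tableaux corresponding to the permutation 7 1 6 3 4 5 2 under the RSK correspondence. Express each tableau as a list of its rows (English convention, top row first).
Insert each entry of the permutation into P by Schensted row insertion, recording in Q the position of each new cell.

After inserting 7: P = [[7]].
After inserting 1: P = [[1], [7]].
After inserting 6: P = [[1, 6], [7]].
After inserting 3: P = [[1, 3], [6], [7]].
After inserting 4: P = [[1, 3, 4], [6], [7]].
After inserting 5: P = [[1, 3, 4, 5], [6], [7]].
After inserting 2: P = [[1, 2, 4, 5], [3], [6], [7]].

So P = [[1, 2, 4, 5], [3], [6], [7]], Q = [[1, 3, 5, 6], [2], [4], [7]].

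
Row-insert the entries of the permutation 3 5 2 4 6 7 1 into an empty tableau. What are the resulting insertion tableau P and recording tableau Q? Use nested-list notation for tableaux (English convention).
P = [[1, 4, 6, 7], [2, 5], [3]], Q = [[1, 2, 5, 6], [3, 4], [7]]

Insert each entry of the permutation into P by Schensted row insertion, recording in Q the position of each new cell.

Insert 3: appended to row 1. P = [[3]].
Insert 5: appended to row 1. P = [[3, 5]].
Insert 2: 2 bumps 3 from row 1; 3 starts row 2. P = [[2, 5], [3]].
Insert 4: 4 bumps 5 from row 1; 5 appends to row 2. P = [[2, 4], [3, 5]].
Insert 6: appended to row 1. P = [[2, 4, 6], [3, 5]].
Insert 7: appended to row 1. P = [[2, 4, 6, 7], [3, 5]].
Insert 1: 1 bumps 2 from row 1; 2 bumps 3 from row 2; 3 starts row 3. P = [[1, 4, 6, 7], [2, 5], [3]].

So P = [[1, 4, 6, 7], [2, 5], [3]], Q = [[1, 2, 5, 6], [3, 4], [7]].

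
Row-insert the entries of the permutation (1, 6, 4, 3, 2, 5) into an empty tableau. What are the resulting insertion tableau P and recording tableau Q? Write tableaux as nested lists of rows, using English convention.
P = [[1, 2, 5], [3], [4], [6]], Q = [[1, 2, 6], [3], [4], [5]]

Insert each entry of the permutation into P by Schensted row insertion, recording in Q the position of each new cell.

Insert 1: appended to row 1. P = [[1]], Q = [[1]].
Insert 6: appended to row 1. P = [[1, 6]], Q = [[1, 2]].
Insert 4: 4 bumps 6 from row 1; 6 starts row 2. P = [[1, 4], [6]], Q = [[1, 2], [3]].
Insert 3: 3 bumps 4 from row 1; 4 bumps 6 from row 2; 6 starts row 3. P = [[1, 3], [4], [6]], Q = [[1, 2], [3], [4]].
Insert 2: 2 bumps 3 from row 1; 3 bumps 4 from row 2; 4 bumps 6 from row 3; 6 starts row 4. P = [[1, 2], [3], [4], [6]], Q = [[1, 2], [3], [4], [5]].
Insert 5: appended to row 1. P = [[1, 2, 5], [3], [4], [6]], Q = [[1, 2, 6], [3], [4], [5]].

So P = [[1, 2, 5], [3], [4], [6]], Q = [[1, 2, 6], [3], [4], [5]].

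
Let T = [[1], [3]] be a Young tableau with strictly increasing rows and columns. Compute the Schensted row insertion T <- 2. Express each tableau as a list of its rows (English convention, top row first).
2 is larger than every entry of row 1, so it is appended to row 1. The new tableau is [[1, 2], [3]].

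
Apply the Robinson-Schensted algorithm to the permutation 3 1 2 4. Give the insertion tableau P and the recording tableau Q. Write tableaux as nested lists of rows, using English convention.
Insert each entry of the permutation into P by Schensted row insertion, recording in Q the position of each new cell.

Insert 3: appended to row 1. P = [[3]], Q = [[1]].
Insert 1: 1 bumps 3 from row 1; 3 starts row 2. P = [[1], [3]], Q = [[1], [2]].
Insert 2: appended to row 1. P = [[1, 2], [3]], Q = [[1, 3], [2]].
Insert 4: appended to row 1. P = [[1, 2, 4], [3]], Q = [[1, 3, 4], [2]].

So P = [[1, 2, 4], [3]], Q = [[1, 3, 4], [2]].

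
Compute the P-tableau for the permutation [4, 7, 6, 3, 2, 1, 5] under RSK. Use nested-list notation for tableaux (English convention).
Insert 4: appended to row 1. P = [[4]].
Insert 7: appended to row 1. P = [[4, 7]].
Insert 6: 6 bumps 7 from row 1; 7 starts row 2. P = [[4, 6], [7]].
Insert 3: 3 bumps 4 from row 1; 4 bumps 7 from row 2; 7 starts row 3. P = [[3, 6], [4], [7]].
Insert 2: 2 bumps 3 from row 1; 3 bumps 4 from row 2; 4 bumps 7 from row 3; 7 starts row 4. P = [[2, 6], [3], [4], [7]].
Insert 1: 1 bumps 2 from row 1; 2 bumps 3 from row 2; 3 bumps 4 from row 3; 4 bumps 7 from row 4; 7 starts row 5. P = [[1, 6], [2], [3], [4], [7]].
Insert 5: 5 bumps 6 from row 1; 6 appends to row 2. P = [[1, 5], [2, 6], [3], [4], [7]].

So P = [[1, 5], [2, 6], [3], [4], [7]].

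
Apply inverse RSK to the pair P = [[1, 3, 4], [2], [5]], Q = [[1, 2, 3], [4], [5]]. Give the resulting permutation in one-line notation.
2 3 5 4 1

Reverse the RSK construction: for i from n down to 1, find the cell of Q containing i, remove the entry at that cell from P, and reverse-bump it up through P; the value ejected from row 1 is w(i).

Step i=5: Q has 5 at row 3, column 1; remove 5 from row 3 of P and reverse-bump: 5 enters row 2 and ejects 2; 2 enters row 1 and ejects 1. So w(5) = 1. P is now [[2, 3, 4], [5]].
Step i=4: Q has 4 at row 2, column 1; remove 5 from row 2 of P and reverse-bump: 5 enters row 1 and ejects 4. So w(4) = 4. P is now [[2, 3, 5]].
Step i=3: Q has 3 at row 1, column 3; remove that cell from P, ejecting 5. So w(3) = 5. P is now [[2, 3]].
Step i=2: Q has 2 at row 1, column 2; remove that cell from P, ejecting 3. So w(2) = 3. P is now [[2]].
Step i=1: Q has 1 at row 1, column 1; remove that cell from P, ejecting 2. So w(1) = 2. P is now [].

So w = 2 3 5 4 1.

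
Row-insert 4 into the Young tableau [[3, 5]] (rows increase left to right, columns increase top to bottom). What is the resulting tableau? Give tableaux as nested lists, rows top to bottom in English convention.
[[3, 4], [5]]

In row 1, 4 replaces 5 (the leftmost entry greater than 4); 5 is bumped to row 2. 5 starts a new row 2. The new tableau is [[3, 4], [5]].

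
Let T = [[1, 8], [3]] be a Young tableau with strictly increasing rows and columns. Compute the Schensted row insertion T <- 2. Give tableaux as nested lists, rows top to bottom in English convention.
[[1, 2], [3, 8]]

In row 1, 2 replaces 8 (the leftmost entry greater than 2); 8 is bumped to row 2. 8 is appended to row 2. The new tableau is [[1, 2], [3, 8]].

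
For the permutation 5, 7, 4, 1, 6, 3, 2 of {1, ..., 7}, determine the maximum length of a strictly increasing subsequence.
2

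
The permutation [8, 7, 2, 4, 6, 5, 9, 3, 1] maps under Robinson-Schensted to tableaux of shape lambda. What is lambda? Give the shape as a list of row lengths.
[4, 1, 1, 1, 1, 1]

Row-insert each entry into an empty tableau.

After inserting 8: P = [[8]].
After inserting 7: P = [[7], [8]].
After inserting 2: P = [[2], [7], [8]].
After inserting 4: P = [[2, 4], [7], [8]].
After inserting 6: P = [[2, 4, 6], [7], [8]].
After inserting 5: P = [[2, 4, 5], [6], [7], [8]].
After inserting 9: P = [[2, 4, 5, 9], [6], [7], [8]].
After inserting 3: P = [[2, 3, 5, 9], [4], [6], [7], [8]].
After inserting 1: P = [[1, 3, 5, 9], [2], [4], [6], [7], [8]].

The final insertion tableau P = [[1, 3, 5, 9], [2], [4], [6], [7], [8]] has shape [4, 1, 1, 1, 1, 1].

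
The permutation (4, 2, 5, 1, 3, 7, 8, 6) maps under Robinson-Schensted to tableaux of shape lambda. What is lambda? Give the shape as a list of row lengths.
Row-insert each entry into an empty tableau.

After inserting 4: P = [[4]].
After inserting 2: P = [[2], [4]].
After inserting 5: P = [[2, 5], [4]].
After inserting 1: P = [[1, 5], [2], [4]].
After inserting 3: P = [[1, 3], [2, 5], [4]].
After inserting 7: P = [[1, 3, 7], [2, 5], [4]].
After inserting 8: P = [[1, 3, 7, 8], [2, 5], [4]].
After inserting 6: P = [[1, 3, 6, 8], [2, 5, 7], [4]].

The final insertion tableau P = [[1, 3, 6, 8], [2, 5, 7], [4]] has shape [4, 3, 1].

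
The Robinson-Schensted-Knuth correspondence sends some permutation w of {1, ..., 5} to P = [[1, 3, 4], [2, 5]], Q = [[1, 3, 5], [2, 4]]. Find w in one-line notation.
2 1 5 3 4

Reverse the RSK construction: for i from n down to 1, find the cell of Q containing i, remove the entry at that cell from P, and reverse-bump it up through P; the value ejected from row 1 is w(i).

Step i=5: Q has 5 at row 1, column 3; remove that cell from P, ejecting 4. So w(5) = 4. P is now [[1, 3], [2, 5]].
Step i=4: Q has 4 at row 2, column 2; remove 5 from row 2 of P and reverse-bump: 5 enters row 1 and ejects 3. So w(4) = 3. P is now [[1, 5], [2]].
Step i=3: Q has 3 at row 1, column 2; remove that cell from P, ejecting 5. So w(3) = 5. P is now [[1], [2]].
Step i=2: Q has 2 at row 2, column 1; remove 2 from row 2 of P and reverse-bump: 2 enters row 1 and ejects 1. So w(2) = 1. P is now [[2]].
Step i=1: Q has 1 at row 1, column 1; remove that cell from P, ejecting 2. So w(1) = 2. P is now [].

So w = 2 1 5 3 4.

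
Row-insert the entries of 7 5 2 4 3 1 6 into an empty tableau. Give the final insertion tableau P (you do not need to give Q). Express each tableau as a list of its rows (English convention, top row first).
P = [[1, 3, 6], [2], [4], [5], [7]]

Insert 7: appended to row 1. P = [[7]].
Insert 5: 5 bumps 7 from row 1; 7 starts row 2. P = [[5], [7]].
Insert 2: 2 bumps 5 from row 1; 5 bumps 7 from row 2; 7 starts row 3. P = [[2], [5], [7]].
Insert 4: appended to row 1. P = [[2, 4], [5], [7]].
Insert 3: 3 bumps 4 from row 1; 4 bumps 5 from row 2; 5 bumps 7 from row 3; 7 starts row 4. P = [[2, 3], [4], [5], [7]].
Insert 1: 1 bumps 2 from row 1; 2 bumps 4 from row 2; 4 bumps 5 from row 3; 5 bumps 7 from row 4; 7 starts row 5. P = [[1, 3], [2], [4], [5], [7]].
Insert 6: appended to row 1. P = [[1, 3, 6], [2], [4], [5], [7]].

So P = [[1, 3, 6], [2], [4], [5], [7]].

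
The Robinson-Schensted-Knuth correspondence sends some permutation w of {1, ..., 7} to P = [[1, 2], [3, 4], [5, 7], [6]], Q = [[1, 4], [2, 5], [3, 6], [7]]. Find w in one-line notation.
6 3 1 7 5 4 2

Reverse the RSK construction: for i from n down to 1, find the cell of Q containing i, remove the entry at that cell from P, and reverse-bump it up through P; the value ejected from row 1 is w(i).

Step i=7: Q has 7 at row 4, column 1; remove 6 from row 4 of P and reverse-bump: 6 enters row 3 and ejects 5; 5 enters row 2 and ejects 4; 4 enters row 1 and ejects 2. So w(7) = 2. P is now [[1, 4], [3, 5], [6, 7]].
Step i=6: Q has 6 at row 3, column 2; remove 7 from row 3 of P and reverse-bump: 7 enters row 2 and ejects 5; 5 enters row 1 and ejects 4. So w(6) = 4. P is now [[1, 5], [3, 7], [6]].
Step i=5: Q has 5 at row 2, column 2; remove 7 from row 2 of P and reverse-bump: 7 enters row 1 and ejects 5. So w(5) = 5. P is now [[1, 7], [3], [6]].
Step i=4: Q has 4 at row 1, column 2; remove that cell from P, ejecting 7. So w(4) = 7. P is now [[1], [3], [6]].
Step i=3: Q has 3 at row 3, column 1; remove 6 from row 3 of P and reverse-bump: 6 enters row 2 and ejects 3; 3 enters row 1 and ejects 1. So w(3) = 1. P is now [[3], [6]].
Step i=2: Q has 2 at row 2, column 1; remove 6 from row 2 of P and reverse-bump: 6 enters row 1 and ejects 3. So w(2) = 3. P is now [[6]].
Step i=1: Q has 1 at row 1, column 1; remove that cell from P, ejecting 6. So w(1) = 6. P is now [].

So w = 6 3 1 7 5 4 2.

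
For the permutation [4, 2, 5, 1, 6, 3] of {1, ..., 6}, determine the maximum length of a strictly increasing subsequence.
3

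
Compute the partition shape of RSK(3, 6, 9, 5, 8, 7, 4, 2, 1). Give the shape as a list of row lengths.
Row-insert each entry into an empty tableau.

After inserting 3: P = [[3]].
After inserting 6: P = [[3, 6]].
After inserting 9: P = [[3, 6, 9]].
After inserting 5: P = [[3, 5, 9], [6]].
After inserting 8: P = [[3, 5, 8], [6, 9]].
After inserting 7: P = [[3, 5, 7], [6, 8], [9]].
After inserting 4: P = [[3, 4, 7], [5, 8], [6], [9]].
After inserting 2: P = [[2, 4, 7], [3, 8], [5], [6], [9]].
After inserting 1: P = [[1, 4, 7], [2, 8], [3], [5], [6], [9]].

The final insertion tableau P = [[1, 4, 7], [2, 8], [3], [5], [6], [9]] has shape [3, 2, 1, 1, 1, 1].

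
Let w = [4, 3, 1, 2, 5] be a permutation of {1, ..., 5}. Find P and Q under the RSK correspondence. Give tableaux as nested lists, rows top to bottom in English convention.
Insert each entry of the permutation into P by Schensted row insertion, recording in Q the position of each new cell.

Insert 4: appended to row 1. P = [[4]].
Insert 3: 3 bumps 4 from row 1; 4 starts row 2. P = [[3], [4]].
Insert 1: 1 bumps 3 from row 1; 3 bumps 4 from row 2; 4 starts row 3. P = [[1], [3], [4]].
Insert 2: appended to row 1. P = [[1, 2], [3], [4]].
Insert 5: appended to row 1. P = [[1, 2, 5], [3], [4]].

So P = [[1, 2, 5], [3], [4]], Q = [[1, 4, 5], [2], [3]].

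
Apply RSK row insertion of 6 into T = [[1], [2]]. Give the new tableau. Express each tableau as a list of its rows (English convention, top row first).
6 is larger than every entry of row 1, so it is appended to row 1. The new tableau is [[1, 6], [2]].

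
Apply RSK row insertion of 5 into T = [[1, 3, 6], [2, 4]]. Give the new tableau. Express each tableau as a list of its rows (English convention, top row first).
In row 1, 5 replaces 6 (the leftmost entry greater than 5); 6 is bumped to row 2. 6 is appended to row 2. The new tableau is [[1, 3, 5], [2, 4, 6]].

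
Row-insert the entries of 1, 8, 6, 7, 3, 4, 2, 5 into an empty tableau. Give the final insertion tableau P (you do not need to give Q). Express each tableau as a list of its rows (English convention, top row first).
Insert 1: appended to row 1. P = [[1]].
Insert 8: appended to row 1. P = [[1, 8]].
Insert 6: 6 bumps 8 from row 1; 8 starts row 2. P = [[1, 6], [8]].
Insert 7: appended to row 1. P = [[1, 6, 7], [8]].
Insert 3: 3 bumps 6 from row 1; 6 bumps 8 from row 2; 8 starts row 3. P = [[1, 3, 7], [6], [8]].
Insert 4: 4 bumps 7 from row 1; 7 appends to row 2. P = [[1, 3, 4], [6, 7], [8]].
Insert 2: 2 bumps 3 from row 1; 3 bumps 6 from row 2; 6 bumps 8 from row 3; 8 starts row 4. P = [[1, 2, 4], [3, 7], [6], [8]].
Insert 5: appended to row 1. P = [[1, 2, 4, 5], [3, 7], [6], [8]].

So P = [[1, 2, 4, 5], [3, 7], [6], [8]].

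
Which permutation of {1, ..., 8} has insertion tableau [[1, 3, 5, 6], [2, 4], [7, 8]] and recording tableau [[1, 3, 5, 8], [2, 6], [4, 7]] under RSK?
7 2 4 1 8 5 3 6

Reverse RSK: for i = n, n-1, ..., 1, locate i in Q, remove the corresponding corner cell from P, and reverse-bump its entry up through P; the value ejected from row 1 is w(i).

So w = 7 2 4 1 8 5 3 6.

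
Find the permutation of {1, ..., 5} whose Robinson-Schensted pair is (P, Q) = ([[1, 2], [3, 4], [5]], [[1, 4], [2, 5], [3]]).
Reverse RSK: for i = n, n-1, ..., 1, locate i in Q, remove the corresponding corner cell from P, and reverse-bump its entry up through P; the value ejected from row 1 is w(i).

So w = 5 3 1 4 2.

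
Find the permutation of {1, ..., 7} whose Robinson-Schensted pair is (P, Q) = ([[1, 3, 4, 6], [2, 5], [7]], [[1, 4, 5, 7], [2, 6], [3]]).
7 2 1 3 5 4 6

Reverse the RSK construction: for i from n down to 1, find the cell of Q containing i, remove the entry at that cell from P, and reverse-bump it up through P; the value ejected from row 1 is w(i).

Step i=7: Q has 7 at row 1, column 4; remove that cell from P, ejecting 6. So w(7) = 6. P is now [[1, 3, 4], [2, 5], [7]].
Step i=6: Q has 6 at row 2, column 2; remove 5 from row 2 of P and reverse-bump: 5 enters row 1 and ejects 4. So w(6) = 4. P is now [[1, 3, 5], [2], [7]].
Step i=5: Q has 5 at row 1, column 3; remove that cell from P, ejecting 5. So w(5) = 5. P is now [[1, 3], [2], [7]].
Step i=4: Q has 4 at row 1, column 2; remove that cell from P, ejecting 3. So w(4) = 3. P is now [[1], [2], [7]].
Step i=3: Q has 3 at row 3, column 1; remove 7 from row 3 of P and reverse-bump: 7 enters row 2 and ejects 2; 2 enters row 1 and ejects 1. So w(3) = 1. P is now [[2], [7]].
Step i=2: Q has 2 at row 2, column 1; remove 7 from row 2 of P and reverse-bump: 7 enters row 1 and ejects 2. So w(2) = 2. P is now [[7]].
Step i=1: Q has 1 at row 1, column 1; remove that cell from P, ejecting 7. So w(1) = 7. P is now [].

So w = 7 2 1 3 5 4 6.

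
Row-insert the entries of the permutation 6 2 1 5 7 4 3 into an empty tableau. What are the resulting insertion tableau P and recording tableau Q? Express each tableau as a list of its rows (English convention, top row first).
P = [[1, 3, 7], [2, 4], [5], [6]], Q = [[1, 4, 5], [2, 6], [3], [7]]

Insert each entry of the permutation into P by Schensted row insertion, recording in Q the position of each new cell.

Insert 6: appended to row 1. P = [[6]], Q = [[1]].
Insert 2: 2 bumps 6 from row 1; 6 starts row 2. P = [[2], [6]], Q = [[1], [2]].
Insert 1: 1 bumps 2 from row 1; 2 bumps 6 from row 2; 6 starts row 3. P = [[1], [2], [6]], Q = [[1], [2], [3]].
Insert 5: appended to row 1. P = [[1, 5], [2], [6]], Q = [[1, 4], [2], [3]].
Insert 7: appended to row 1. P = [[1, 5, 7], [2], [6]], Q = [[1, 4, 5], [2], [3]].
Insert 4: 4 bumps 5 from row 1; 5 appends to row 2. P = [[1, 4, 7], [2, 5], [6]], Q = [[1, 4, 5], [2, 6], [3]].
Insert 3: 3 bumps 4 from row 1; 4 bumps 5 from row 2; 5 bumps 6 from row 3; 6 starts row 4. P = [[1, 3, 7], [2, 4], [5], [6]], Q = [[1, 4, 5], [2, 6], [3], [7]].

So P = [[1, 3, 7], [2, 4], [5], [6]], Q = [[1, 4, 5], [2, 6], [3], [7]].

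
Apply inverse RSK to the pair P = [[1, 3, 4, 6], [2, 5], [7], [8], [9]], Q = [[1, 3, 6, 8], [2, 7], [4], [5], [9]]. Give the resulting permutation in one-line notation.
Reverse the RSK construction: for i from n down to 1, find the cell of Q containing i, remove the entry at that cell from P, and reverse-bump it up through P; the value ejected from row 1 is w(i).

Step i=9: Q has 9 at row 5, column 1; remove 9 from row 5 of P and reverse-bump: 9 enters row 4 and ejects 8; 8 enters row 3 and ejects 7; 7 enters row 2 and ejects 5; 5 enters row 1 and ejects 4. So w(9) = 4. P is now [[1, 3, 5, 6], [2, 7], [8], [9]].
Step i=8: Q has 8 at row 1, column 4; remove that cell from P, ejecting 6. So w(8) = 6. P is now [[1, 3, 5], [2, 7], [8], [9]].
Step i=7: Q has 7 at row 2, column 2; remove 7 from row 2 of P and reverse-bump: 7 enters row 1 and ejects 5. So w(7) = 5. P is now [[1, 3, 7], [2], [8], [9]].
Step i=6: Q has 6 at row 1, column 3; remove that cell from P, ejecting 7. So w(6) = 7. P is now [[1, 3], [2], [8], [9]].
Step i=5: Q has 5 at row 4, column 1; remove 9 from row 4 of P and reverse-bump: 9 enters row 3 and ejects 8; 8 enters row 2 and ejects 2; 2 enters row 1 and ejects 1. So w(5) = 1. P is now [[2, 3], [8], [9]].
Step i=4: Q has 4 at row 3, column 1; remove 9 from row 3 of P and reverse-bump: 9 enters row 2 and ejects 8; 8 enters row 1 and ejects 3. So w(4) = 3. P is now [[2, 8], [9]].
Step i=3: Q has 3 at row 1, column 2; remove that cell from P, ejecting 8. So w(3) = 8. P is now [[2], [9]].
Step i=2: Q has 2 at row 2, column 1; remove 9 from row 2 of P and reverse-bump: 9 enters row 1 and ejects 2. So w(2) = 2. P is now [[9]].
Step i=1: Q has 1 at row 1, column 1; remove that cell from P, ejecting 9. So w(1) = 9. P is now [].

So w = 9 2 8 3 1 7 5 6 4.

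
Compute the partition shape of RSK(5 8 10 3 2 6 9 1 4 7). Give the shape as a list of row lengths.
RSK row insertion gives P = [[1, 4, 7], [2, 6, 9], [3, 8, 10], [5]], which has shape [3, 3, 3, 1].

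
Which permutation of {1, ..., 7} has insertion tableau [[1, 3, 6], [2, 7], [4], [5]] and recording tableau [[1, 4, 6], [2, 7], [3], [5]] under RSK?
Reverse the RSK construction: for i from n down to 1, find the cell of Q containing i, remove the entry at that cell from P, and reverse-bump it up through P; the value ejected from row 1 is w(i).

Step i=7: Q has 7 at row 2, column 2; remove 7 from row 2 of P and reverse-bump: 7 enters row 1 and ejects 6. So w(7) = 6. P is now [[1, 3, 7], [2], [4], [5]].
Step i=6: Q has 6 at row 1, column 3; remove that cell from P, ejecting 7. So w(6) = 7. P is now [[1, 3], [2], [4], [5]].
Step i=5: Q has 5 at row 4, column 1; remove 5 from row 4 of P and reverse-bump: 5 enters row 3 and ejects 4; 4 enters row 2 and ejects 2; 2 enters row 1 and ejects 1. So w(5) = 1. P is now [[2, 3], [4], [5]].
Step i=4: Q has 4 at row 1, column 2; remove that cell from P, ejecting 3. So w(4) = 3. P is now [[2], [4], [5]].
Step i=3: Q has 3 at row 3, column 1; remove 5 from row 3 of P and reverse-bump: 5 enters row 2 and ejects 4; 4 enters row 1 and ejects 2. So w(3) = 2. P is now [[4], [5]].
Step i=2: Q has 2 at row 2, column 1; remove 5 from row 2 of P and reverse-bump: 5 enters row 1 and ejects 4. So w(2) = 4. P is now [[5]].
Step i=1: Q has 1 at row 1, column 1; remove that cell from P, ejecting 5. So w(1) = 5. P is now [].

So w = 5 4 2 3 1 7 6.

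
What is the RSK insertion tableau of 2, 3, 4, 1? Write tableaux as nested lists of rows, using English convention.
P = [[1, 3, 4], [2]]

After inserting 2: P = [[2]].
After inserting 3: P = [[2, 3]].
After inserting 4: P = [[2, 3, 4]].
After inserting 1: P = [[1, 3, 4], [2]].

So P = [[1, 3, 4], [2]].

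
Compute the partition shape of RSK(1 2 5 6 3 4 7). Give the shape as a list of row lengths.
[5, 2]

RSK row insertion gives P = [[1, 2, 3, 4, 7], [5, 6]], which has shape [5, 2].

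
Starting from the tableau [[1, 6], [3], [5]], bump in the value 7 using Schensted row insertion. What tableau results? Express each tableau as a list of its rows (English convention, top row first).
7 is larger than every entry of row 1, so it is appended to row 1. The new tableau is [[1, 6, 7], [3], [5]].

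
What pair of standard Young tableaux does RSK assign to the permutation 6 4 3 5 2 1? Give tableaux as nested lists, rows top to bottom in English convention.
Insert each entry of the permutation into P by Schensted row insertion, recording in Q the position of each new cell.

Insert 6: appended to row 1. P = [[6]].
Insert 4: 4 bumps 6 from row 1; 6 starts row 2. P = [[4], [6]].
Insert 3: 3 bumps 4 from row 1; 4 bumps 6 from row 2; 6 starts row 3. P = [[3], [4], [6]].
Insert 5: appended to row 1. P = [[3, 5], [4], [6]].
Insert 2: 2 bumps 3 from row 1; 3 bumps 4 from row 2; 4 bumps 6 from row 3; 6 starts row 4. P = [[2, 5], [3], [4], [6]].
Insert 1: 1 bumps 2 from row 1; 2 bumps 3 from row 2; 3 bumps 4 from row 3; 4 bumps 6 from row 4; 6 starts row 5. P = [[1, 5], [2], [3], [4], [6]].

So P = [[1, 5], [2], [3], [4], [6]], Q = [[1, 4], [2], [3], [5], [6]].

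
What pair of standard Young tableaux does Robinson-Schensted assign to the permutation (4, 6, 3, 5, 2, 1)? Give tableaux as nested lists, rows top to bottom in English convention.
P = [[1, 5], [2, 6], [3], [4]], Q = [[1, 2], [3, 4], [5], [6]]

Insert each entry of the permutation into P by Schensted row insertion, recording in Q the position of each new cell.

After inserting 4: P = [[4]].
After inserting 6: P = [[4, 6]].
After inserting 3: P = [[3, 6], [4]].
After inserting 5: P = [[3, 5], [4, 6]].
After inserting 2: P = [[2, 5], [3, 6], [4]].
After inserting 1: P = [[1, 5], [2, 6], [3], [4]].

So P = [[1, 5], [2, 6], [3], [4]], Q = [[1, 2], [3, 4], [5], [6]].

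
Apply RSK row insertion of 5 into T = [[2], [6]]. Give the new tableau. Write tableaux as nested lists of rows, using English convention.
5 is larger than every entry of row 1, so it is appended to row 1. The new tableau is [[2, 5], [6]].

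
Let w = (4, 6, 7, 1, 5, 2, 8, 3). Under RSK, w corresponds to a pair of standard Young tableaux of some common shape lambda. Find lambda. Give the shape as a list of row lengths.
RSK row insertion gives P = [[1, 2, 3, 8], [4, 5, 7], [6]], which has shape [4, 3, 1].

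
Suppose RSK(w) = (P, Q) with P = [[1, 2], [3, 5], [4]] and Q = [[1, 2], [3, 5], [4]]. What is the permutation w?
Reverse the RSK construction: for i from n down to 1, find the cell of Q containing i, remove the entry at that cell from P, and reverse-bump it up through P; the value ejected from row 1 is w(i).

Step i=5: Q has 5 at row 2, column 2; remove 5 from row 2 of P and reverse-bump: 5 enters row 1 and ejects 2. So w(5) = 2. P is now [[1, 5], [3], [4]].
Step i=4: Q has 4 at row 3, column 1; remove 4 from row 3 of P and reverse-bump: 4 enters row 2 and ejects 3; 3 enters row 1 and ejects 1. So w(4) = 1. P is now [[3, 5], [4]].
Step i=3: Q has 3 at row 2, column 1; remove 4 from row 2 of P and reverse-bump: 4 enters row 1 and ejects 3. So w(3) = 3. P is now [[4, 5]].
Step i=2: Q has 2 at row 1, column 2; remove that cell from P, ejecting 5. So w(2) = 5. P is now [[4]].
Step i=1: Q has 1 at row 1, column 1; remove that cell from P, ejecting 4. So w(1) = 4. P is now [].

So w = 4 5 3 1 2.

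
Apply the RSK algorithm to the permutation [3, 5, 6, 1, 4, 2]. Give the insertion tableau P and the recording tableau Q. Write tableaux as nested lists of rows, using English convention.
P = [[1, 2, 6], [3, 4], [5]], Q = [[1, 2, 3], [4, 5], [6]]

Insert each entry of the permutation into P by Schensted row insertion, recording in Q the position of each new cell.

Insert 3: appended to row 1. P = [[3]], Q = [[1]].
Insert 5: appended to row 1. P = [[3, 5]], Q = [[1, 2]].
Insert 6: appended to row 1. P = [[3, 5, 6]], Q = [[1, 2, 3]].
Insert 1: 1 bumps 3 from row 1; 3 starts row 2. P = [[1, 5, 6], [3]], Q = [[1, 2, 3], [4]].
Insert 4: 4 bumps 5 from row 1; 5 appends to row 2. P = [[1, 4, 6], [3, 5]], Q = [[1, 2, 3], [4, 5]].
Insert 2: 2 bumps 4 from row 1; 4 bumps 5 from row 2; 5 starts row 3. P = [[1, 2, 6], [3, 4], [5]], Q = [[1, 2, 3], [4, 5], [6]].

So P = [[1, 2, 6], [3, 4], [5]], Q = [[1, 2, 3], [4, 5], [6]].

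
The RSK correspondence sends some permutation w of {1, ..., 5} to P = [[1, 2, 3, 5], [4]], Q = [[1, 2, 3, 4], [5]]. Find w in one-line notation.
1 2 4 5 3

Reverse the RSK construction: for i from n down to 1, find the cell of Q containing i, remove the entry at that cell from P, and reverse-bump it up through P; the value ejected from row 1 is w(i).

Step i=5: Q has 5 at row 2, column 1; remove 4 from row 2 of P and reverse-bump: 4 enters row 1 and ejects 3. So w(5) = 3. P is now [[1, 2, 4, 5]].
Step i=4: Q has 4 at row 1, column 4; remove that cell from P, ejecting 5. So w(4) = 5. P is now [[1, 2, 4]].
Step i=3: Q has 3 at row 1, column 3; remove that cell from P, ejecting 4. So w(3) = 4. P is now [[1, 2]].
Step i=2: Q has 2 at row 1, column 2; remove that cell from P, ejecting 2. So w(2) = 2. P is now [[1]].
Step i=1: Q has 1 at row 1, column 1; remove that cell from P, ejecting 1. So w(1) = 1. P is now [].

So w = 1 2 4 5 3.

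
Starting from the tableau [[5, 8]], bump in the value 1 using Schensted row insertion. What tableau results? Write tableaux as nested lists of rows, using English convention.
[[1, 8], [5]]

In row 1, 1 replaces 5 (the leftmost entry greater than 1); 5 is bumped to row 2. 5 starts a new row 2. The new tableau is [[1, 8], [5]].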